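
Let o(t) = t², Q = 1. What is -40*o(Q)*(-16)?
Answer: 640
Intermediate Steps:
-40*o(Q)*(-16) = -40*1²*(-16) = -40*1*(-16) = -40*(-16) = 640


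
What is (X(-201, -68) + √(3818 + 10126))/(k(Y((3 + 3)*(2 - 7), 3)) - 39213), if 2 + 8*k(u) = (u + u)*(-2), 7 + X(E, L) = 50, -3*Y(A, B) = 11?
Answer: -516/470537 - 24*√3486/470537 ≈ -0.0041081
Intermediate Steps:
Y(A, B) = -11/3 (Y(A, B) = -⅓*11 = -11/3)
X(E, L) = 43 (X(E, L) = -7 + 50 = 43)
k(u) = -¼ - u/2 (k(u) = -¼ + ((u + u)*(-2))/8 = -¼ + ((2*u)*(-2))/8 = -¼ + (-4*u)/8 = -¼ - u/2)
(X(-201, -68) + √(3818 + 10126))/(k(Y((3 + 3)*(2 - 7), 3)) - 39213) = (43 + √(3818 + 10126))/((-¼ - ½*(-11/3)) - 39213) = (43 + √13944)/((-¼ + 11/6) - 39213) = (43 + 2*√3486)/(19/12 - 39213) = (43 + 2*√3486)/(-470537/12) = (43 + 2*√3486)*(-12/470537) = -516/470537 - 24*√3486/470537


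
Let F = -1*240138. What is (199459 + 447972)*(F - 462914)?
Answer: -455177659412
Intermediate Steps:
F = -240138
(199459 + 447972)*(F - 462914) = (199459 + 447972)*(-240138 - 462914) = 647431*(-703052) = -455177659412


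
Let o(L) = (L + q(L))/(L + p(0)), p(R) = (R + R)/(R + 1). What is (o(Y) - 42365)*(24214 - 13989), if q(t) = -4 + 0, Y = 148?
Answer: -16027370525/37 ≈ -4.3317e+8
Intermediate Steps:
q(t) = -4
p(R) = 2*R/(1 + R) (p(R) = (2*R)/(1 + R) = 2*R/(1 + R))
o(L) = (-4 + L)/L (o(L) = (L - 4)/(L + 2*0/(1 + 0)) = (-4 + L)/(L + 2*0/1) = (-4 + L)/(L + 2*0*1) = (-4 + L)/(L + 0) = (-4 + L)/L)
(o(Y) - 42365)*(24214 - 13989) = ((-4 + 148)/148 - 42365)*(24214 - 13989) = ((1/148)*144 - 42365)*10225 = (36/37 - 42365)*10225 = -1567469/37*10225 = -16027370525/37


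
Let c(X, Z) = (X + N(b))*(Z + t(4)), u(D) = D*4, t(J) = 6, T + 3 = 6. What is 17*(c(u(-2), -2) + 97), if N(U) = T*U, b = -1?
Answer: 901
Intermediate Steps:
T = 3 (T = -3 + 6 = 3)
N(U) = 3*U
u(D) = 4*D
c(X, Z) = (-3 + X)*(6 + Z) (c(X, Z) = (X + 3*(-1))*(Z + 6) = (X - 3)*(6 + Z) = (-3 + X)*(6 + Z))
17*(c(u(-2), -2) + 97) = 17*((-18 - 3*(-2) + 6*(4*(-2)) + (4*(-2))*(-2)) + 97) = 17*((-18 + 6 + 6*(-8) - 8*(-2)) + 97) = 17*((-18 + 6 - 48 + 16) + 97) = 17*(-44 + 97) = 17*53 = 901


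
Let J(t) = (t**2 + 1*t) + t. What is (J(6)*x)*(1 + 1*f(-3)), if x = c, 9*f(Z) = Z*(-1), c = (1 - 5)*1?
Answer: -256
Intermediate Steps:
J(t) = t**2 + 2*t (J(t) = (t**2 + t) + t = (t + t**2) + t = t**2 + 2*t)
c = -4 (c = -4*1 = -4)
f(Z) = -Z/9 (f(Z) = (Z*(-1))/9 = (-Z)/9 = -Z/9)
x = -4
(J(6)*x)*(1 + 1*f(-3)) = ((6*(2 + 6))*(-4))*(1 + 1*(-1/9*(-3))) = ((6*8)*(-4))*(1 + 1*(1/3)) = (48*(-4))*(1 + 1/3) = -192*4/3 = -256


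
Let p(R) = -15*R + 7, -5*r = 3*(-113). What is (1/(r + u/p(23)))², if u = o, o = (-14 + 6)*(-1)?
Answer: 714025/3279967441 ≈ 0.00021769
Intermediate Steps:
r = 339/5 (r = -3*(-113)/5 = -⅕*(-339) = 339/5 ≈ 67.800)
p(R) = 7 - 15*R
o = 8 (o = -8*(-1) = 8)
u = 8
(1/(r + u/p(23)))² = (1/(339/5 + 8/(7 - 15*23)))² = (1/(339/5 + 8/(7 - 345)))² = (1/(339/5 + 8/(-338)))² = (1/(339/5 + 8*(-1/338)))² = (1/(339/5 - 4/169))² = (1/(57271/845))² = (845/57271)² = 714025/3279967441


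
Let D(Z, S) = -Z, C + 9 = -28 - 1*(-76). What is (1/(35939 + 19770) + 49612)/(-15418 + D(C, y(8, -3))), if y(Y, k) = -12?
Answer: -2763834909/861094013 ≈ -3.2097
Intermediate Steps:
C = 39 (C = -9 + (-28 - 1*(-76)) = -9 + (-28 + 76) = -9 + 48 = 39)
(1/(35939 + 19770) + 49612)/(-15418 + D(C, y(8, -3))) = (1/(35939 + 19770) + 49612)/(-15418 - 1*39) = (1/55709 + 49612)/(-15418 - 39) = (1/55709 + 49612)/(-15457) = (2763834909/55709)*(-1/15457) = -2763834909/861094013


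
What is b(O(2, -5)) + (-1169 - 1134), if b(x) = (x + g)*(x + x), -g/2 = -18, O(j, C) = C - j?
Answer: -2709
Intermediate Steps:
g = 36 (g = -2*(-18) = 36)
b(x) = 2*x*(36 + x) (b(x) = (x + 36)*(x + x) = (36 + x)*(2*x) = 2*x*(36 + x))
b(O(2, -5)) + (-1169 - 1134) = 2*(-5 - 1*2)*(36 + (-5 - 1*2)) + (-1169 - 1134) = 2*(-5 - 2)*(36 + (-5 - 2)) - 2303 = 2*(-7)*(36 - 7) - 2303 = 2*(-7)*29 - 2303 = -406 - 2303 = -2709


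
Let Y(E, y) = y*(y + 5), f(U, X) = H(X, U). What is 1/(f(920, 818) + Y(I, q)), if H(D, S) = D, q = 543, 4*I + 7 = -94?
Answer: 1/298382 ≈ 3.3514e-6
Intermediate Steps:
I = -101/4 (I = -7/4 + (1/4)*(-94) = -7/4 - 47/2 = -101/4 ≈ -25.250)
f(U, X) = X
Y(E, y) = y*(5 + y)
1/(f(920, 818) + Y(I, q)) = 1/(818 + 543*(5 + 543)) = 1/(818 + 543*548) = 1/(818 + 297564) = 1/298382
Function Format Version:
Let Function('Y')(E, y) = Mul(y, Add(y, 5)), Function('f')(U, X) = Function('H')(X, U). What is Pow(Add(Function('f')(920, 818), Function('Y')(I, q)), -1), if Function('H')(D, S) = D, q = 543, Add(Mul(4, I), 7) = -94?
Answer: Rational(1, 298382) ≈ 3.3514e-6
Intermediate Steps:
I = Rational(-101, 4) (I = Add(Rational(-7, 4), Mul(Rational(1, 4), -94)) = Add(Rational(-7, 4), Rational(-47, 2)) = Rational(-101, 4) ≈ -25.250)
Function('f')(U, X) = X
Function('Y')(E, y) = Mul(y, Add(5, y))
Pow(Add(Function('f')(920, 818), Function('Y')(I, q)), -1) = Pow(Add(818, Mul(543, Add(5, 543))), -1) = Pow(Add(818, Mul(543, 548)), -1) = Pow(Add(818, 297564), -1) = Pow(298382, -1) = Rational(1, 298382)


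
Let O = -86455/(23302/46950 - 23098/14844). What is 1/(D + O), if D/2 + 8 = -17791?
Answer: 61546351/2830133000352 ≈ 2.1747e-5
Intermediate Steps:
D = -35598 (D = -16 + 2*(-17791) = -16 - 35582 = -35598)
O = 5021060003250/61546351 (O = -86455/(23302*(1/46950) - 23098*1/14844) = -86455/(11651/23475 - 11549/7422) = -86455/(-61546351/58077150) = -86455*(-58077150/61546351) = 5021060003250/61546351 ≈ 81582.)
1/(D + O) = 1/(-35598 + 5021060003250/61546351) = 1/(2830133000352/61546351) = 61546351/2830133000352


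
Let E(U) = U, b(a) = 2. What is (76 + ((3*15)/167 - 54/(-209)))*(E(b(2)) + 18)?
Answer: 53421020/34903 ≈ 1530.6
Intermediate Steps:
(76 + ((3*15)/167 - 54/(-209)))*(E(b(2)) + 18) = (76 + ((3*15)/167 - 54/(-209)))*(2 + 18) = (76 + (45*(1/167) - 54*(-1/209)))*20 = (76 + (45/167 + 54/209))*20 = (76 + 18423/34903)*20 = (2671051/34903)*20 = 53421020/34903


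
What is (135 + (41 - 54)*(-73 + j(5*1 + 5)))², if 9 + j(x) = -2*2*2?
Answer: 1703025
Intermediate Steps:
j(x) = -17 (j(x) = -9 - 2*2*2 = -9 - 4*2 = -9 - 8 = -17)
(135 + (41 - 54)*(-73 + j(5*1 + 5)))² = (135 + (41 - 54)*(-73 - 17))² = (135 - 13*(-90))² = (135 + 1170)² = 1305² = 1703025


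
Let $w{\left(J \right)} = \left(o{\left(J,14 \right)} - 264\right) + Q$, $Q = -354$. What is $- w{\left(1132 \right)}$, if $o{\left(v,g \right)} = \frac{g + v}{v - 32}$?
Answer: $\frac{339327}{550} \approx 616.96$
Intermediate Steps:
$o{\left(v,g \right)} = \frac{g + v}{-32 + v}$
$w{\left(J \right)} = -618 + \frac{14 + J}{-32 + J}$ ($w{\left(J \right)} = \left(\frac{14 + J}{-32 + J} - 264\right) - 354 = \left(-264 + \frac{14 + J}{-32 + J}\right) - 354 = -618 + \frac{14 + J}{-32 + J}$)
$- w{\left(1132 \right)} = - \frac{19790 - 698444}{-32 + 1132} = - \frac{19790 - 698444}{1100} = - \frac{-678654}{1100} = \left(-1\right) \left(- \frac{339327}{550}\right) = \frac{339327}{550}$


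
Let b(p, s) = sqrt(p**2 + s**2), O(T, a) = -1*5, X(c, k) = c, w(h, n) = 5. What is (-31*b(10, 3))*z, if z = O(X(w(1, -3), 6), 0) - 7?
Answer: 372*sqrt(109) ≈ 3883.8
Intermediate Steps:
O(T, a) = -5
z = -12 (z = -5 - 7 = -12)
(-31*b(10, 3))*z = -31*sqrt(10**2 + 3**2)*(-12) = -31*sqrt(100 + 9)*(-12) = -31*sqrt(109)*(-12) = 372*sqrt(109)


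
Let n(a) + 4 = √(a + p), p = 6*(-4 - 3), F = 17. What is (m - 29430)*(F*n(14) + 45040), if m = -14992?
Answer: -1997746184 - 1510348*I*√7 ≈ -1.9977e+9 - 3.996e+6*I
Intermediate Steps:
p = -42 (p = 6*(-7) = -42)
n(a) = -4 + √(-42 + a) (n(a) = -4 + √(a - 42) = -4 + √(-42 + a))
(m - 29430)*(F*n(14) + 45040) = (-14992 - 29430)*(17*(-4 + √(-42 + 14)) + 45040) = -44422*(17*(-4 + √(-28)) + 45040) = -44422*(17*(-4 + 2*I*√7) + 45040) = -44422*((-68 + 34*I*√7) + 45040) = -44422*(44972 + 34*I*√7) = -1997746184 - 1510348*I*√7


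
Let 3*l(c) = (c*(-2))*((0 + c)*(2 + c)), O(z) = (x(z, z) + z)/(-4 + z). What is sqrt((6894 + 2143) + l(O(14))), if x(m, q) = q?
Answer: sqrt(5632445)/25 ≈ 94.931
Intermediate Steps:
O(z) = 2*z/(-4 + z) (O(z) = (z + z)/(-4 + z) = (2*z)/(-4 + z) = 2*z/(-4 + z))
l(c) = -2*c**2*(2 + c)/3 (l(c) = ((c*(-2))*((0 + c)*(2 + c)))/3 = ((-2*c)*(c*(2 + c)))/3 = (-2*c**2*(2 + c))/3 = -2*c**2*(2 + c)/3)
sqrt((6894 + 2143) + l(O(14))) = sqrt((6894 + 2143) + 2*(2*14/(-4 + 14))**2*(-2 - 2*14/(-4 + 14))/3) = sqrt(9037 + 2*(2*14/10)**2*(-2 - 2*14/10)/3) = sqrt(9037 + 2*(2*14*(1/10))**2*(-2 - 2*14/10)/3) = sqrt(9037 + 2*(14/5)**2*(-2 - 1*14/5)/3) = sqrt(9037 + (2/3)*(196/25)*(-2 - 14/5)) = sqrt(9037 + (2/3)*(196/25)*(-24/5)) = sqrt(9037 - 3136/125) = sqrt(1126489/125) = sqrt(5632445)/25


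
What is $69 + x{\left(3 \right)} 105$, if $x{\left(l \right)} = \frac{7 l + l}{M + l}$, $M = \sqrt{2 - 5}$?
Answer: $699 - 210 i \sqrt{3} \approx 699.0 - 363.73 i$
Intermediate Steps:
$M = i \sqrt{3}$ ($M = \sqrt{-3} = i \sqrt{3} \approx 1.732 i$)
$x{\left(l \right)} = \frac{8 l}{l + i \sqrt{3}}$ ($x{\left(l \right)} = \frac{7 l + l}{i \sqrt{3} + l} = \frac{8 l}{l + i \sqrt{3}}$)
$69 + x{\left(3 \right)} 105 = 69 + 8 \cdot 3 \frac{1}{3 + i \sqrt{3}} \cdot 105 = 69 + \frac{24}{3 + i \sqrt{3}} \cdot 105 = 69 + \frac{2520}{3 + i \sqrt{3}}$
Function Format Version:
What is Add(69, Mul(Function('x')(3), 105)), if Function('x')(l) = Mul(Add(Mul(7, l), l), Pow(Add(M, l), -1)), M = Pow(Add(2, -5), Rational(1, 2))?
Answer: Add(699, Mul(-210, I, Pow(3, Rational(1, 2)))) ≈ Add(699.00, Mul(-363.73, I))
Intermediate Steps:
M = Mul(I, Pow(3, Rational(1, 2))) (M = Pow(-3, Rational(1, 2)) = Mul(I, Pow(3, Rational(1, 2))) ≈ Mul(1.7320, I))
Function('x')(l) = Mul(8, l, Pow(Add(l, Mul(I, Pow(3, Rational(1, 2)))), -1)) (Function('x')(l) = Mul(Add(Mul(7, l), l), Pow(Add(Mul(I, Pow(3, Rational(1, 2))), l), -1)) = Mul(Mul(8, l), Pow(Add(l, Mul(I, Pow(3, Rational(1, 2)))), -1)) = Mul(8, l, Pow(Add(l, Mul(I, Pow(3, Rational(1, 2)))), -1)))
Add(69, Mul(Function('x')(3), 105)) = Add(69, Mul(Mul(8, 3, Pow(Add(3, Mul(I, Pow(3, Rational(1, 2)))), -1)), 105)) = Add(69, Mul(Mul(24, Pow(Add(3, Mul(I, Pow(3, Rational(1, 2)))), -1)), 105)) = Add(69, Mul(2520, Pow(Add(3, Mul(I, Pow(3, Rational(1, 2)))), -1)))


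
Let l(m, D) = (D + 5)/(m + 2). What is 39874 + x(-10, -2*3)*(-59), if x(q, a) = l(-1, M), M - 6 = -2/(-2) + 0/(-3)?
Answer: 39166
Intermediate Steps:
M = 7 (M = 6 + (-2/(-2) + 0/(-3)) = 6 + (-2*(-1/2) + 0*(-1/3)) = 6 + (1 + 0) = 6 + 1 = 7)
l(m, D) = (5 + D)/(2 + m)
x(q, a) = 12 (x(q, a) = (5 + 7)/(2 - 1) = 12/1 = 1*12 = 12)
39874 + x(-10, -2*3)*(-59) = 39874 + 12*(-59) = 39874 - 708 = 39166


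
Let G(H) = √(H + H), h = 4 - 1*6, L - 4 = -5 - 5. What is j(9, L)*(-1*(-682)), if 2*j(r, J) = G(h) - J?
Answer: 2046 + 682*I ≈ 2046.0 + 682.0*I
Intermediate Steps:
L = -6 (L = 4 + (-5 - 5) = 4 - 10 = -6)
h = -2 (h = 4 - 6 = -2)
G(H) = √2*√H (G(H) = √(2*H) = √2*√H)
j(r, J) = I - J/2 (j(r, J) = (√2*√(-2) - J)/2 = (√2*(I*√2) - J)/2 = (2*I - J)/2 = (-J + 2*I)/2 = I - J/2)
j(9, L)*(-1*(-682)) = (I - ½*(-6))*(-1*(-682)) = (I + 3)*682 = (3 + I)*682 = 2046 + 682*I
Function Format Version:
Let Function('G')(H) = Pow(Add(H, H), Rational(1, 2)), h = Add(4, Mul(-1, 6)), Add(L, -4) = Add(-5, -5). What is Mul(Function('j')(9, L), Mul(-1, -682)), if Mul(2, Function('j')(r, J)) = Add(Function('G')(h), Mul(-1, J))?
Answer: Add(2046, Mul(682, I)) ≈ Add(2046.0, Mul(682.00, I))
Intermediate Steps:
L = -6 (L = Add(4, Add(-5, -5)) = Add(4, -10) = -6)
h = -2 (h = Add(4, -6) = -2)
Function('G')(H) = Mul(Pow(2, Rational(1, 2)), Pow(H, Rational(1, 2))) (Function('G')(H) = Pow(Mul(2, H), Rational(1, 2)) = Mul(Pow(2, Rational(1, 2)), Pow(H, Rational(1, 2))))
Function('j')(r, J) = Add(I, Mul(Rational(-1, 2), J)) (Function('j')(r, J) = Mul(Rational(1, 2), Add(Mul(Pow(2, Rational(1, 2)), Pow(-2, Rational(1, 2))), Mul(-1, J))) = Mul(Rational(1, 2), Add(Mul(Pow(2, Rational(1, 2)), Mul(I, Pow(2, Rational(1, 2)))), Mul(-1, J))) = Mul(Rational(1, 2), Add(Mul(2, I), Mul(-1, J))) = Mul(Rational(1, 2), Add(Mul(-1, J), Mul(2, I))) = Add(I, Mul(Rational(-1, 2), J)))
Mul(Function('j')(9, L), Mul(-1, -682)) = Mul(Add(I, Mul(Rational(-1, 2), -6)), Mul(-1, -682)) = Mul(Add(I, 3), 682) = Mul(Add(3, I), 682) = Add(2046, Mul(682, I))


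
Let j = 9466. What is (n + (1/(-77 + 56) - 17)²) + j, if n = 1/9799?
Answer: 42161863771/4321359 ≈ 9756.6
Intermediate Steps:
n = 1/9799 ≈ 0.00010205
(n + (1/(-77 + 56) - 17)²) + j = (1/9799 + (1/(-77 + 56) - 17)²) + 9466 = (1/9799 + (1/(-21) - 17)²) + 9466 = (1/9799 + (-1/21 - 17)²) + 9466 = (1/9799 + (-358/21)²) + 9466 = (1/9799 + 128164/441) + 9466 = 1255879477/4321359 + 9466 = 42161863771/4321359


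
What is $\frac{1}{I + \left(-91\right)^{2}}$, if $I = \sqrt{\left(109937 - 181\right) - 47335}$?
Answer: $\frac{8281}{68512540} - \frac{\sqrt{62421}}{68512540} \approx 0.00011722$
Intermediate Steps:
$I = \sqrt{62421}$ ($I = \sqrt{109756 - 47335} = \sqrt{62421} \approx 249.84$)
$\frac{1}{I + \left(-91\right)^{2}} = \frac{1}{\sqrt{62421} + \left(-91\right)^{2}} = \frac{1}{\sqrt{62421} + 8281} = \frac{1}{8281 + \sqrt{62421}}$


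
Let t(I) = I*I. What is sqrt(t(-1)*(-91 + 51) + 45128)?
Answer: 4*sqrt(2818) ≈ 212.34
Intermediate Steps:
t(I) = I**2
sqrt(t(-1)*(-91 + 51) + 45128) = sqrt((-1)**2*(-91 + 51) + 45128) = sqrt(1*(-40) + 45128) = sqrt(-40 + 45128) = sqrt(45088) = 4*sqrt(2818)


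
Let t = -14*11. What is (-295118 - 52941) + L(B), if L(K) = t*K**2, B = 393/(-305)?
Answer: -32401973621/93025 ≈ -3.4831e+5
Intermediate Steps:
t = -154
B = -393/305 (B = 393*(-1/305) = -393/305 ≈ -1.2885)
L(K) = -154*K**2
(-295118 - 52941) + L(B) = (-295118 - 52941) - 154*(-393/305)**2 = -348059 - 154*154449/93025 = -348059 - 23785146/93025 = -32401973621/93025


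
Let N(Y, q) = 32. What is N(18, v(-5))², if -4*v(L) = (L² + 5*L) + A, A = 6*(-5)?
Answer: 1024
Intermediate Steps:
A = -30
v(L) = 15/2 - 5*L/4 - L²/4 (v(L) = -((L² + 5*L) - 30)/4 = -(-30 + L² + 5*L)/4 = 15/2 - 5*L/4 - L²/4)
N(18, v(-5))² = 32² = 1024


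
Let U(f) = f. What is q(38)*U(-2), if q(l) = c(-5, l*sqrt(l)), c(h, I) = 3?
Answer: -6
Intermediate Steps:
q(l) = 3
q(38)*U(-2) = 3*(-2) = -6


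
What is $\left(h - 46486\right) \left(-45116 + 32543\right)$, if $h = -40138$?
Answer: $1089123552$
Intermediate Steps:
$\left(h - 46486\right) \left(-45116 + 32543\right) = \left(-40138 - 46486\right) \left(-45116 + 32543\right) = \left(-86624\right) \left(-12573\right) = 1089123552$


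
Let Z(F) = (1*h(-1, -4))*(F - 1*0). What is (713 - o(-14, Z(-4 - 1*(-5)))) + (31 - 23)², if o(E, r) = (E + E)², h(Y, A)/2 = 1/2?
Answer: -7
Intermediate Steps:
h(Y, A) = 1 (h(Y, A) = 2/2 = 2*(½) = 1)
Z(F) = F (Z(F) = (1*1)*(F - 1*0) = 1*(F + 0) = 1*F = F)
o(E, r) = 4*E² (o(E, r) = (2*E)² = 4*E²)
(713 - o(-14, Z(-4 - 1*(-5)))) + (31 - 23)² = (713 - 4*(-14)²) + (31 - 23)² = (713 - 4*196) + 8² = (713 - 1*784) + 64 = (713 - 784) + 64 = -71 + 64 = -7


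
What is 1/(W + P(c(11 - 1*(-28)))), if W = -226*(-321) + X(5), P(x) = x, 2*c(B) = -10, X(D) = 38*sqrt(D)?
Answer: 72541/5262189461 - 38*sqrt(5)/5262189461 ≈ 1.3769e-5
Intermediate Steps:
c(B) = -5 (c(B) = (1/2)*(-10) = -5)
W = 72546 + 38*sqrt(5) (W = -226*(-321) + 38*sqrt(5) = 72546 + 38*sqrt(5) ≈ 72631.)
1/(W + P(c(11 - 1*(-28)))) = 1/((72546 + 38*sqrt(5)) - 5) = 1/(72541 + 38*sqrt(5))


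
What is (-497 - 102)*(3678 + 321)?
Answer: -2395401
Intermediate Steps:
(-497 - 102)*(3678 + 321) = -599*3999 = -2395401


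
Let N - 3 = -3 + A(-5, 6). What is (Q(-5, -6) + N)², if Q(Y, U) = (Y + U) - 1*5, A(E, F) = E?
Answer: 441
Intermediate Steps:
Q(Y, U) = -5 + U + Y (Q(Y, U) = (U + Y) - 5 = -5 + U + Y)
N = -5 (N = 3 + (-3 - 5) = 3 - 8 = -5)
(Q(-5, -6) + N)² = ((-5 - 6 - 5) - 5)² = (-16 - 5)² = (-21)² = 441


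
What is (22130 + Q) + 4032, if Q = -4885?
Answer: 21277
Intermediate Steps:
(22130 + Q) + 4032 = (22130 - 4885) + 4032 = 17245 + 4032 = 21277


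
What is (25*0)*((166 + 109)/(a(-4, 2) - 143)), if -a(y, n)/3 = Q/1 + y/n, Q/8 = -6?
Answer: 0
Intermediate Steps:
Q = -48 (Q = 8*(-6) = -48)
a(y, n) = 144 - 3*y/n (a(y, n) = -3*(-48/1 + y/n) = -3*(-48*1 + y/n) = -3*(-48 + y/n) = 144 - 3*y/n)
(25*0)*((166 + 109)/(a(-4, 2) - 143)) = (25*0)*((166 + 109)/((144 - 3*(-4)/2) - 143)) = 0*(275/((144 - 3*(-4)*1/2) - 143)) = 0*(275/((144 + 6) - 143)) = 0*(275/(150 - 143)) = 0*(275/7) = 0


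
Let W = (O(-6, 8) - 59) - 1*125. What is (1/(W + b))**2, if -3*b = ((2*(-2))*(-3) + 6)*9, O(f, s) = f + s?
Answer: 1/55696 ≈ 1.7955e-5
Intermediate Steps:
b = -54 (b = -((2*(-2))*(-3) + 6)*9/3 = -(-4*(-3) + 6)*9/3 = -(12 + 6)*9/3 = -6*9 = -1/3*162 = -54)
W = -182 (W = ((-6 + 8) - 59) - 1*125 = (2 - 59) - 125 = -57 - 125 = -182)
(1/(W + b))**2 = (1/(-182 - 54))**2 = (1/(-236))**2 = (-1/236)**2 = 1/55696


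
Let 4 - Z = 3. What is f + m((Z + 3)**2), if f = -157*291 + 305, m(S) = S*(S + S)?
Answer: -44870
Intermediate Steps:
Z = 1 (Z = 4 - 1*3 = 4 - 3 = 1)
m(S) = 2*S**2 (m(S) = S*(2*S) = 2*S**2)
f = -45382 (f = -45687 + 305 = -45382)
f + m((Z + 3)**2) = -45382 + 2*((1 + 3)**2)**2 = -45382 + 2*(4**2)**2 = -45382 + 2*16**2 = -45382 + 2*256 = -45382 + 512 = -44870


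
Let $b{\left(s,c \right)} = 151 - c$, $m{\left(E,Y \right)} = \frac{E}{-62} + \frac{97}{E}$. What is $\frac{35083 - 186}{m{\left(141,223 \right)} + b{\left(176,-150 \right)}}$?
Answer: $\frac{305069574}{2617475} \approx 116.55$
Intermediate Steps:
$m{\left(E,Y \right)} = \frac{97}{E} - \frac{E}{62}$ ($m{\left(E,Y \right)} = E \left(- \frac{1}{62}\right) + \frac{97}{E} = - \frac{E}{62} + \frac{97}{E} = \frac{97}{E} - \frac{E}{62}$)
$\frac{35083 - 186}{m{\left(141,223 \right)} + b{\left(176,-150 \right)}} = \frac{35083 - 186}{\left(\frac{97}{141} - \frac{141}{62}\right) + \left(151 - -150\right)} = \frac{34897}{\left(97 \cdot \frac{1}{141} - \frac{141}{62}\right) + \left(151 + 150\right)} = \frac{34897}{\left(\frac{97}{141} - \frac{141}{62}\right) + 301} = \frac{34897}{- \frac{13867}{8742} + 301} = \frac{34897}{\frac{2617475}{8742}} = 34897 \cdot \frac{8742}{2617475} = \frac{305069574}{2617475}$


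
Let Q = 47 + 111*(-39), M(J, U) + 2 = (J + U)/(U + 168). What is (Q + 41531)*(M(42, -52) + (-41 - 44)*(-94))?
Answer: 17257424451/58 ≈ 2.9754e+8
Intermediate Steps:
M(J, U) = -2 + (J + U)/(168 + U) (M(J, U) = -2 + (J + U)/(U + 168) = -2 + (J + U)/(168 + U))
Q = -4282 (Q = 47 - 4329 = -4282)
(Q + 41531)*(M(42, -52) + (-41 - 44)*(-94)) = (-4282 + 41531)*((-336 + 42 - 1*(-52))/(168 - 52) + (-41 - 44)*(-94)) = 37249*((-336 + 42 + 52)/116 - 85*(-94)) = 37249*((1/116)*(-242) + 7990) = 37249*(-121/58 + 7990) = 37249*(463299/58) = 17257424451/58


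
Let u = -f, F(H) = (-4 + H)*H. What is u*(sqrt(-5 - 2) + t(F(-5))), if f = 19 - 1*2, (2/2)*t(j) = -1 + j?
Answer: -748 - 17*I*sqrt(7) ≈ -748.0 - 44.978*I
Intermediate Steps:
F(H) = H*(-4 + H)
t(j) = -1 + j
f = 17 (f = 19 - 2 = 17)
u = -17 (u = -1*17 = -17)
u*(sqrt(-5 - 2) + t(F(-5))) = -17*(sqrt(-5 - 2) + (-1 - 5*(-4 - 5))) = -17*(sqrt(-7) + (-1 - 5*(-9))) = -17*(I*sqrt(7) + (-1 + 45)) = -17*(I*sqrt(7) + 44) = -17*(44 + I*sqrt(7)) = -748 - 17*I*sqrt(7)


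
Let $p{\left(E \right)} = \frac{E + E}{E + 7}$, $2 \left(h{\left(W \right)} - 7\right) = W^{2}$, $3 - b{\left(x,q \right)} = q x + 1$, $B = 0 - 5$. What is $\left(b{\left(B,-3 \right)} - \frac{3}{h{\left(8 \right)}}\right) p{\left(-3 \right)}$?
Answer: $\frac{255}{13} \approx 19.615$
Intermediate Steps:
$B = -5$ ($B = 0 - 5 = -5$)
$b{\left(x,q \right)} = 2 - q x$ ($b{\left(x,q \right)} = 3 - \left(q x + 1\right) = 3 - \left(1 + q x\right) = 2 - q x$)
$h{\left(W \right)} = 7 + \frac{W^{2}}{2}$
$p{\left(E \right)} = \frac{2 E}{7 + E}$
$\left(b{\left(B,-3 \right)} - \frac{3}{h{\left(8 \right)}}\right) p{\left(-3 \right)} = \left(\left(2 - \left(-3\right) \left(-5\right)\right) - \frac{3}{7 + \frac{8^{2}}{2}}\right) 2 \left(-3\right) \frac{1}{7 - 3} = \left(\left(2 - 15\right) - \frac{3}{7 + \frac{1}{2} \cdot 64}\right) 2 \left(-3\right) \frac{1}{4} = \left(-13 - \frac{3}{7 + 32}\right) 2 \left(-3\right) \frac{1}{4} = \left(-13 - \frac{3}{39}\right) \left(- \frac{3}{2}\right) = \left(-13 - \frac{1}{13}\right) \left(- \frac{3}{2}\right) = \left(- \frac{170}{13}\right) \left(- \frac{3}{2}\right) = \frac{255}{13}$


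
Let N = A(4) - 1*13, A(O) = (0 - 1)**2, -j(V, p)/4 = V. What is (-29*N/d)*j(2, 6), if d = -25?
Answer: 2784/25 ≈ 111.36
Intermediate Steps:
j(V, p) = -4*V
A(O) = 1 (A(O) = (-1)**2 = 1)
N = -12 (N = 1 - 1*13 = 1 - 13 = -12)
(-29*N/d)*j(2, 6) = (-(-348)/(-25))*(-4*2) = -(-348)*(-1)/25*(-8) = -29*12/25*(-8) = -348/25*(-8) = 2784/25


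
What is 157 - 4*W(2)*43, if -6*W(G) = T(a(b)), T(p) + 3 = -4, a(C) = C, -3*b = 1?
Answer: -131/3 ≈ -43.667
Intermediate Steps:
b = -⅓ (b = -⅓*1 = -⅓ ≈ -0.33333)
T(p) = -7 (T(p) = -3 - 4 = -7)
W(G) = 7/6 (W(G) = -⅙*(-7) = 7/6)
157 - 4*W(2)*43 = 157 - 4*7/6*43 = 157 - 14/3*43 = 157 - 602/3 = -131/3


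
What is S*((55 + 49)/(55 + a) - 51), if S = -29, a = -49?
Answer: 2929/3 ≈ 976.33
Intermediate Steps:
S*((55 + 49)/(55 + a) - 51) = -29*((55 + 49)/(55 - 49) - 51) = -29*(104/6 - 51) = -29*(104*(1/6) - 51) = -29*(52/3 - 51) = -29*(-101/3) = 2929/3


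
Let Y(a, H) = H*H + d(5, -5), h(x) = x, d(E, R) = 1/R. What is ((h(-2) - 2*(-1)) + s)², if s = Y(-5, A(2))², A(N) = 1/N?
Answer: 1/160000 ≈ 6.2500e-6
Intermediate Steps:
Y(a, H) = -⅕ + H² (Y(a, H) = H*H + 1/(-5) = H² - ⅕ = -⅕ + H²)
s = 1/400 (s = (-⅕ + (1/2)²)² = (-⅕ + (½)²)² = (-⅕ + ¼)² = (1/20)² = 1/400 ≈ 0.0025000)
((h(-2) - 2*(-1)) + s)² = ((-2 - 2*(-1)) + 1/400)² = ((-2 + 2) + 1/400)² = (0 + 1/400)² = (1/400)² = 1/160000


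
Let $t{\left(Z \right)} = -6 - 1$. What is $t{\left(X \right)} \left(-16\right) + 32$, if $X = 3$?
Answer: $144$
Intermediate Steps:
$t{\left(Z \right)} = -7$
$t{\left(X \right)} \left(-16\right) + 32 = \left(-7\right) \left(-16\right) + 32 = 112 + 32 = 144$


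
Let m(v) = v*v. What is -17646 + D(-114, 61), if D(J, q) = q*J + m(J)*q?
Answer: 768156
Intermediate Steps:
m(v) = v**2
D(J, q) = J*q + q*J**2 (D(J, q) = q*J + J**2*q = J*q + q*J**2)
-17646 + D(-114, 61) = -17646 - 114*61*(1 - 114) = -17646 - 114*61*(-113) = -17646 + 785802 = 768156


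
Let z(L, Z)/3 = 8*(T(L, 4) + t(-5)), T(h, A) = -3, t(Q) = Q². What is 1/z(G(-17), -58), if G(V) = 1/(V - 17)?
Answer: 1/528 ≈ 0.0018939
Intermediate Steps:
G(V) = 1/(-17 + V)
z(L, Z) = 528 (z(L, Z) = 3*(8*(-3 + (-5)²)) = 3*(8*(-3 + 25)) = 3*(8*22) = 3*176 = 528)
1/z(G(-17), -58) = 1/528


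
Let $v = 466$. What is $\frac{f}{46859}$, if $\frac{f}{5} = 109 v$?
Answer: $\frac{253970}{46859} \approx 5.4199$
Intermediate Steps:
$f = 253970$ ($f = 5 \cdot 109 \cdot 466 = 5 \cdot 50794 = 253970$)
$\frac{f}{46859} = \frac{253970}{46859}$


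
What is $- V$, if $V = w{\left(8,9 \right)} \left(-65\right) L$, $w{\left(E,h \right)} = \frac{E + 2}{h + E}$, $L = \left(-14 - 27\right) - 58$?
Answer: $- \frac{64350}{17} \approx -3785.3$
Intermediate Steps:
$L = -99$ ($L = -41 - 58 = -99$)
$w{\left(E,h \right)} = \frac{2 + E}{E + h}$
$V = \frac{64350}{17}$ ($V = \frac{2 + 8}{8 + 9} \left(-65\right) \left(-99\right) = \frac{1}{17} \cdot 10 \left(-65\right) \left(-99\right) = \frac{10}{17} \left(-65\right) \left(-99\right) = \left(- \frac{650}{17}\right) \left(-99\right) = \frac{64350}{17} \approx 3785.3$)
$- V = \left(-1\right) \frac{64350}{17} = - \frac{64350}{17}$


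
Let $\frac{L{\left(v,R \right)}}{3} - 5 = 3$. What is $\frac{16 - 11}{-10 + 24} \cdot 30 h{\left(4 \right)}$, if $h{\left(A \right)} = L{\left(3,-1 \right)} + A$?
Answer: $300$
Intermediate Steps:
$L{\left(v,R \right)} = 24$ ($L{\left(v,R \right)} = 15 + 3 \cdot 3 = 15 + 9 = 24$)
$h{\left(A \right)} = 24 + A$
$\frac{16 - 11}{-10 + 24} \cdot 30 h{\left(4 \right)} = \frac{16 - 11}{-10 + 24} \cdot 30 \left(24 + 4\right) = \frac{5}{14} \cdot 30 \cdot 28 = \frac{75}{7} \cdot 28 = 300$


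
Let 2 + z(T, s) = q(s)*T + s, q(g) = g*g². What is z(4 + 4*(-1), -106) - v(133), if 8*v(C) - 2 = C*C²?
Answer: -2353503/8 ≈ -2.9419e+5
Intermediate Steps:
q(g) = g³
z(T, s) = -2 + s + T*s³ (z(T, s) = -2 + (s³*T + s) = -2 + (T*s³ + s) = -2 + (s + T*s³) = -2 + s + T*s³)
v(C) = ¼ + C³/8 (v(C) = ¼ + (C*C²)/8 = ¼ + C³/8)
z(4 + 4*(-1), -106) - v(133) = (-2 - 106 + (4 + 4*(-1))*(-106)³) - (¼ + (⅛)*133³) = (-2 - 106 + (4 - 4)*(-1191016)) - (¼ + (⅛)*2352637) = (-2 - 106 + 0*(-1191016)) - (¼ + 2352637/8) = (-2 - 106 + 0) - 1*2352639/8 = -108 - 2352639/8 = -2353503/8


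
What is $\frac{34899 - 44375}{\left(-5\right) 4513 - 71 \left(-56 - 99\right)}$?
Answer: $\frac{2369}{2890} \approx 0.81972$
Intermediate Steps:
$\frac{34899 - 44375}{\left(-5\right) 4513 - 71 \left(-56 - 99\right)} = - \frac{9476}{-22565 - -11005} = - \frac{9476}{-22565 + 11005} = - \frac{9476}{-11560} = \left(-9476\right) \left(- \frac{1}{11560}\right) = \frac{2369}{2890}$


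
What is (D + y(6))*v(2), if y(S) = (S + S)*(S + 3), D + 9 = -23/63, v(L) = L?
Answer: 12428/63 ≈ 197.27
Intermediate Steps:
D = -590/63 (D = -9 - 23/63 = -590/63 ≈ -9.3651)
y(S) = 2*S*(3 + S) (y(S) = (2*S)*(3 + S) = 2*S*(3 + S))
(D + y(6))*v(2) = (-590/63 + 2*6*(3 + 6))*2 = (-590/63 + 2*6*9)*2 = (-590/63 + 108)*2 = (6214/63)*2 = 12428/63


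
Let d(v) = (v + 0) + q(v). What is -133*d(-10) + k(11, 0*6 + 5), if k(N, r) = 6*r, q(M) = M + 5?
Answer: 2025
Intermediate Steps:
q(M) = 5 + M
d(v) = 5 + 2*v (d(v) = (v + 0) + (5 + v) = v + (5 + v) = 5 + 2*v)
-133*d(-10) + k(11, 0*6 + 5) = -133*(5 + 2*(-10)) + 6*(0*6 + 5) = -133*(5 - 20) + 6*(0 + 5) = -133*(-15) + 6*5 = 1995 + 30 = 2025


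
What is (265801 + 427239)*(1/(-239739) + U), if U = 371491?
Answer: 61722752862897920/239739 ≈ 2.5746e+11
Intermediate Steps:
(265801 + 427239)*(1/(-239739) + U) = (265801 + 427239)*(1/(-239739) + 371491) = 693040*(-1/239739 + 371491) = 693040*(89060880848/239739) = 61722752862897920/239739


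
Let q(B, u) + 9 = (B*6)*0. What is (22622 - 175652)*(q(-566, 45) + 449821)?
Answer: -68834730360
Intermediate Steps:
q(B, u) = -9 (q(B, u) = -9 + (B*6)*0 = -9 + (6*B)*0 = -9 + 0 = -9)
(22622 - 175652)*(q(-566, 45) + 449821) = (22622 - 175652)*(-9 + 449821) = -153030*449812 = -68834730360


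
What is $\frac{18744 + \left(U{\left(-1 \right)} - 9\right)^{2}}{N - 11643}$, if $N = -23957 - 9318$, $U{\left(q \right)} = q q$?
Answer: $- \frac{9404}{22459} \approx -0.41872$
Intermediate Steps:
$U{\left(q \right)} = q^{2}$
$N = -33275$
$\frac{18744 + \left(U{\left(-1 \right)} - 9\right)^{2}}{N - 11643} = \frac{18744 + \left(\left(-1\right)^{2} - 9\right)^{2}}{-33275 - 11643} = \frac{18744 + \left(1 - 9\right)^{2}}{-44918} = \left(18744 + \left(-8\right)^{2}\right) \left(- \frac{1}{44918}\right) = \left(18744 + 64\right) \left(- \frac{1}{44918}\right) = 18808 \left(- \frac{1}{44918}\right) = - \frac{9404}{22459}$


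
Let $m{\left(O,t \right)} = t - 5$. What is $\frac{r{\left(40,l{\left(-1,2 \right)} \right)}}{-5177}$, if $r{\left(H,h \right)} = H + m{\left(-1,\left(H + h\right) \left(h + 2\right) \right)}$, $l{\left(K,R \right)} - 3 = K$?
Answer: $- \frac{203}{5177} \approx -0.039212$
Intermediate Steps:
$l{\left(K,R \right)} = 3 + K$
$m{\left(O,t \right)} = -5 + t$ ($m{\left(O,t \right)} = t - 5 = -5 + t$)
$r{\left(H,h \right)} = -5 + H + \left(2 + h\right) \left(H + h\right)$ ($r{\left(H,h \right)} = H + \left(-5 + \left(H + h\right) \left(h + 2\right)\right) = H + \left(-5 + \left(H + h\right) \left(2 + h\right)\right) = H + \left(-5 + \left(2 + h\right) \left(H + h\right)\right) = -5 + H + \left(2 + h\right) \left(H + h\right)$)
$\frac{r{\left(40,l{\left(-1,2 \right)} \right)}}{-5177} = \frac{-5 + \left(3 - 1\right)^{2} + 2 \left(3 - 1\right) + 3 \cdot 40 + 40 \left(3 - 1\right)}{-5177} = \left(-5 + 2^{2} + 2 \cdot 2 + 120 + 40 \cdot 2\right) \left(- \frac{1}{5177}\right) = \left(-5 + 4 + 4 + 120 + 80\right) \left(- \frac{1}{5177}\right) = 203 \left(- \frac{1}{5177}\right) = - \frac{203}{5177}$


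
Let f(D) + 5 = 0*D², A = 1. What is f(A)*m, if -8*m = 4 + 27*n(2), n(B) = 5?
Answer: 695/8 ≈ 86.875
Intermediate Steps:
f(D) = -5 (f(D) = -5 + 0*D² = -5 + 0 = -5)
m = -139/8 (m = -(4 + 27*5)/8 = -(4 + 135)/8 = -⅛*139 = -139/8 ≈ -17.375)
f(A)*m = -5*(-139/8) = 695/8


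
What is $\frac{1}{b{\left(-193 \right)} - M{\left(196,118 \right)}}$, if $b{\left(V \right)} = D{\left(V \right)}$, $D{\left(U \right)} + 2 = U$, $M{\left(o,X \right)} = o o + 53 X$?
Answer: $- \frac{1}{44865} \approx -2.2289 \cdot 10^{-5}$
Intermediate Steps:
$M{\left(o,X \right)} = o^{2} + 53 X$
$D{\left(U \right)} = -2 + U$
$b{\left(V \right)} = -2 + V$
$\frac{1}{b{\left(-193 \right)} - M{\left(196,118 \right)}} = \frac{1}{\left(-2 - 193\right) - \left(196^{2} + 53 \cdot 118\right)} = \frac{1}{-195 - \left(38416 + 6254\right)} = \frac{1}{-195 - 44670} = \frac{1}{-44865} = - \frac{1}{44865}$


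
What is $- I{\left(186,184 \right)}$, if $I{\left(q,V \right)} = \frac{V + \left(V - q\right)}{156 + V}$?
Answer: $- \frac{91}{170} \approx -0.53529$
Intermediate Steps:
$I{\left(q,V \right)} = \frac{- q + 2 V}{156 + V}$
$- I{\left(186,184 \right)} = - \frac{\left(-1\right) 186 + 2 \cdot 184}{156 + 184} = - \frac{-186 + 368}{340} = - \frac{182}{340} = \left(-1\right) \frac{91}{170} = - \frac{91}{170}$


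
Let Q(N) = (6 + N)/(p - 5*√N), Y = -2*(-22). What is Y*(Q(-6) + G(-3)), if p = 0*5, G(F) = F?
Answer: -132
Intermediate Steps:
p = 0
Y = 44
Q(N) = -(6 + N)/(5*√N) (Q(N) = (6 + N)/(0 - 5*√N) = (6 + N)/((-5*√N)) = (6 + N)*(-1/(5*√N)) = -(6 + N)/(5*√N))
Y*(Q(-6) + G(-3)) = 44*((-6 - 1*(-6))/(5*√(-6)) - 3) = 44*((-I*√6/6)*(-6 + 6)/5 - 3) = 44*((⅕)*(-I*√6/6)*0 - 3) = 44*(0 - 3) = 44*(-3) = -132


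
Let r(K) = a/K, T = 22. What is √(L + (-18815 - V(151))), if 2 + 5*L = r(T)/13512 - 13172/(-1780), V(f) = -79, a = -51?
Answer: I*√287418021228437/123860 ≈ 136.88*I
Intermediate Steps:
r(K) = -51/K
L = 2675291/2477200 (L = -⅖ + (-51/22/13512 - 13172/(-1780))/5 = -⅖ + (-51*1/22*(1/13512) - 13172*(-1/1780))/5 = -⅖ + (-51/22*1/13512 + 37/5)/5 = -⅖ + (-17/99088 + 37/5)/5 = -⅖ + (⅕)*(3666171/495440) = -⅖ + 3666171/2477200 = 2675291/2477200 ≈ 1.0800)
√(L + (-18815 - V(151))) = √(2675291/2477200 + (-18815 - 1*(-79))) = √(2675291/2477200 + (-18815 + 79)) = √(2675291/2477200 - 18736) = √(-46410143909/2477200) = I*√287418021228437/123860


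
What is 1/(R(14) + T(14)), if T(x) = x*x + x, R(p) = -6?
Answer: 1/204 ≈ 0.0049020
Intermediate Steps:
T(x) = x + x² (T(x) = x² + x = x + x²)
1/(R(14) + T(14)) = 1/(-6 + 14*(1 + 14)) = 1/(-6 + 14*15) = 1/(-6 + 210) = 1/204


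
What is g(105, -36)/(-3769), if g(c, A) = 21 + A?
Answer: 15/3769 ≈ 0.0039798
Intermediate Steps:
g(105, -36)/(-3769) = (21 - 36)/(-3769) = -15*(-1/3769) = 15/3769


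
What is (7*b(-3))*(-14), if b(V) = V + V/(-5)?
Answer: 1176/5 ≈ 235.20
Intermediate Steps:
b(V) = 4*V/5 (b(V) = V + V*(-⅕) = V - V/5 = 4*V/5)
(7*b(-3))*(-14) = (7*((⅘)*(-3)))*(-14) = (7*(-12/5))*(-14) = -84/5*(-14) = 1176/5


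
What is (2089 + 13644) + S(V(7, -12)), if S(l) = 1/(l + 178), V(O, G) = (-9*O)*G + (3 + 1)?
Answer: 14757555/938 ≈ 15733.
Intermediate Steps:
V(O, G) = 4 - 9*G*O (V(O, G) = -9*G*O + 4 = 4 - 9*G*O)
S(l) = 1/(178 + l)
(2089 + 13644) + S(V(7, -12)) = (2089 + 13644) + 1/(178 + (4 - 9*(-12)*7)) = 15733 + 1/(178 + (4 + 756)) = 15733 + 1/(178 + 760) = 15733 + 1/938 = 14757555/938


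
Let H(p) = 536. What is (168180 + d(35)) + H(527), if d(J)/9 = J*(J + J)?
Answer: 190766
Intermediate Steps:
d(J) = 18*J**2 (d(J) = 9*(J*(J + J)) = 9*(J*(2*J)) = 9*(2*J**2) = 18*J**2)
(168180 + d(35)) + H(527) = (168180 + 18*35**2) + 536 = (168180 + 18*1225) + 536 = (168180 + 22050) + 536 = 190230 + 536 = 190766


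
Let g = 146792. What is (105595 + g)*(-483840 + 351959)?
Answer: -33285049947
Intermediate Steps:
(105595 + g)*(-483840 + 351959) = (105595 + 146792)*(-483840 + 351959) = 252387*(-131881) = -33285049947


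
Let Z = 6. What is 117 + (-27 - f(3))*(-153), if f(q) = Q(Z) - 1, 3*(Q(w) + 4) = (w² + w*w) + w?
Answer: 7461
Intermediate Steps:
Q(w) = -4 + w/3 + 2*w²/3 (Q(w) = -4 + ((w² + w*w) + w)/3 = -4 + ((w² + w²) + w)/3 = -4 + (2*w² + w)/3 = -4 + (w + 2*w²)/3 = -4 + (w/3 + 2*w²/3) = -4 + w/3 + 2*w²/3)
f(q) = 21 (f(q) = (-4 + (⅓)*6 + (⅔)*6²) - 1 = (-4 + 2 + (⅔)*36) - 1 = (-4 + 2 + 24) - 1 = 22 - 1 = 21)
117 + (-27 - f(3))*(-153) = 117 + (-27 - 1*21)*(-153) = 117 + (-27 - 21)*(-153) = 117 - 48*(-153) = 117 + 7344 = 7461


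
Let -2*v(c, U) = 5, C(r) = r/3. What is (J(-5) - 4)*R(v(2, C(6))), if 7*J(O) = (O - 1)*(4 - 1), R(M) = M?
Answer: 115/7 ≈ 16.429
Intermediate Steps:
C(r) = r/3 (C(r) = r*(⅓) = r/3)
v(c, U) = -5/2 (v(c, U) = -½*5 = -5/2)
J(O) = -3/7 + 3*O/7 (J(O) = ((O - 1)*(4 - 1))/7 = ((-1 + O)*3)/7 = (-3 + 3*O)/7 = -3/7 + 3*O/7)
(J(-5) - 4)*R(v(2, C(6))) = ((-3/7 + (3/7)*(-5)) - 4)*(-5/2) = ((-3/7 - 15/7) - 4)*(-5/2) = (-18/7 - 4)*(-5/2) = -46/7*(-5/2) = 115/7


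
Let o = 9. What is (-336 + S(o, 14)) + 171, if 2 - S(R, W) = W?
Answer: -177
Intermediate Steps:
S(R, W) = 2 - W
(-336 + S(o, 14)) + 171 = (-336 + (2 - 1*14)) + 171 = (-336 + (2 - 14)) + 171 = (-336 - 12) + 171 = -348 + 171 = -177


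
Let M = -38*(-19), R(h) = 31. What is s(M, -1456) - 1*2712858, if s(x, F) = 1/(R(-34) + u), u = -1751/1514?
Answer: -122575061500/45183 ≈ -2.7129e+6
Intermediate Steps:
M = 722
u = -1751/1514 (u = -1751*1/1514 = -1751/1514 ≈ -1.1565)
s(x, F) = 1514/45183 (s(x, F) = 1/(31 - 1751/1514) = 1/(45183/1514) = 1514/45183)
s(M, -1456) - 1*2712858 = 1514/45183 - 1*2712858 = 1514/45183 - 2712858 = -122575061500/45183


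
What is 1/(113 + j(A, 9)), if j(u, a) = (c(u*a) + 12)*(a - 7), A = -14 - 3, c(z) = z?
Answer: -1/169 ≈ -0.0059172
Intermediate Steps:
A = -17
j(u, a) = (-7 + a)*(12 + a*u) (j(u, a) = (u*a + 12)*(a - 7) = (a*u + 12)*(-7 + a) = (12 + a*u)*(-7 + a) = (-7 + a)*(12 + a*u))
1/(113 + j(A, 9)) = 1/(113 + (-84 + 12*9 - 17*9² - 7*9*(-17))) = 1/(113 + (-84 + 108 - 17*81 + 1071)) = 1/(113 + (-84 + 108 - 1377 + 1071)) = 1/(113 - 282) = 1/(-169) = -1/169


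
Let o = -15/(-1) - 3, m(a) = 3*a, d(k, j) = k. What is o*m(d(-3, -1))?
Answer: -108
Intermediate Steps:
o = 12 (o = -15*(-1) - 3 = -3*(-5) - 3 = 15 - 3 = 12)
o*m(d(-3, -1)) = 12*(3*(-3)) = 12*(-9) = -108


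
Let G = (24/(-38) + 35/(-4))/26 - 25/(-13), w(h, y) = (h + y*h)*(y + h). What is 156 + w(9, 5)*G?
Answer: 660507/494 ≈ 1337.1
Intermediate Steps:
w(h, y) = (h + y)*(h + h*y) (w(h, y) = (h + h*y)*(h + y) = (h + y)*(h + h*y))
G = 3087/1976 (G = (24*(-1/38) + 35*(-¼))*(1/26) - 25*(-1/13) = (-12/19 - 35/4)*(1/26) + 25/13 = -713/76*1/26 + 25/13 = -713/1976 + 25/13 = 3087/1976 ≈ 1.5622)
156 + w(9, 5)*G = 156 + (9*(9 + 5 + 5² + 9*5))*(3087/1976) = 156 + (9*(9 + 5 + 25 + 45))*(3087/1976) = 156 + (9*84)*(3087/1976) = 156 + 756*(3087/1976) = 156 + 583443/494 = 660507/494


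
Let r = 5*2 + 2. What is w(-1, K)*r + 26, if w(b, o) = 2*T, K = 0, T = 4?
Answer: 122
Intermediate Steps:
r = 12 (r = 10 + 2 = 12)
w(b, o) = 8 (w(b, o) = 2*4 = 8)
w(-1, K)*r + 26 = 8*12 + 26 = 96 + 26 = 122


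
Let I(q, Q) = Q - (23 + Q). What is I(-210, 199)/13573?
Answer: -23/13573 ≈ -0.0016945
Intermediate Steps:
I(q, Q) = -23 (I(q, Q) = Q + (-23 - Q) = -23)
I(-210, 199)/13573 = -23/13573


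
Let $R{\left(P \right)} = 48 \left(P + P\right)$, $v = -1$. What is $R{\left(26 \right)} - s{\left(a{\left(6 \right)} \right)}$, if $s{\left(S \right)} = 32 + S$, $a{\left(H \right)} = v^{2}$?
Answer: $2463$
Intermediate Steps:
$R{\left(P \right)} = 96 P$ ($R{\left(P \right)} = 48 \cdot 2 P = 96 P$)
$a{\left(H \right)} = 1$ ($a{\left(H \right)} = \left(-1\right)^{2} = 1$)
$R{\left(26 \right)} - s{\left(a{\left(6 \right)} \right)} = 96 \cdot 26 - \left(32 + 1\right) = 2496 - 33 = 2463$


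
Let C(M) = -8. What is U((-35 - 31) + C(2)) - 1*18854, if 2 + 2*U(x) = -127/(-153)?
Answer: -5769503/306 ≈ -18855.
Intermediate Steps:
U(x) = -179/306 (U(x) = -1 + (-127/(-153))/2 = -1 + (-127*(-1/153))/2 = -1 + (1/2)*(127/153) = -1 + 127/306 = -179/306)
U((-35 - 31) + C(2)) - 1*18854 = -179/306 - 1*18854 = -179/306 - 18854 = -5769503/306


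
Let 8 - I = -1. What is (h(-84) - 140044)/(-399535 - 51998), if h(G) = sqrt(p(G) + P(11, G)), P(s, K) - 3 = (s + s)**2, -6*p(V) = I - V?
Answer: 140044/451533 - sqrt(1886)/903066 ≈ 0.31010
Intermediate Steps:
I = 9 (I = 8 - 1*(-1) = 8 + 1 = 9)
p(V) = -3/2 + V/6 (p(V) = -(9 - V)/6 = -3/2 + V/6)
P(s, K) = 3 + 4*s**2 (P(s, K) = 3 + (s + s)**2 = 3 + (2*s)**2 = 3 + 4*s**2)
h(G) = sqrt(971/2 + G/6) (h(G) = sqrt((-3/2 + G/6) + (3 + 4*11**2)) = sqrt((-3/2 + G/6) + (3 + 4*121)) = sqrt((-3/2 + G/6) + (3 + 484)) = sqrt((-3/2 + G/6) + 487) = sqrt(971/2 + G/6))
(h(-84) - 140044)/(-399535 - 51998) = (sqrt(17478 + 6*(-84))/6 - 140044)/(-399535 - 51998) = (sqrt(17478 - 504)/6 - 140044)/(-451533) = (sqrt(16974)/6 - 140044)*(-1/451533) = ((3*sqrt(1886))/6 - 140044)*(-1/451533) = (sqrt(1886)/2 - 140044)*(-1/451533) = (-140044 + sqrt(1886)/2)*(-1/451533) = 140044/451533 - sqrt(1886)/903066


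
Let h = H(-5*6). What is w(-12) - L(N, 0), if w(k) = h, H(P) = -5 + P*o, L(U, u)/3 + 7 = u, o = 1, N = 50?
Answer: -14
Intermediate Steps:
L(U, u) = -21 + 3*u
H(P) = -5 + P (H(P) = -5 + P*1 = -5 + P)
h = -35 (h = -5 - 5*6 = -5 - 30 = -35)
w(k) = -35
w(-12) - L(N, 0) = -35 - (-21 + 3*0) = -35 - (-21 + 0) = -35 - 1*(-21) = -35 + 21 = -14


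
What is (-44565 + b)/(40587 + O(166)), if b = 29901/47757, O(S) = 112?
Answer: -709420268/647887381 ≈ -1.0950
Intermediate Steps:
b = 9967/15919 (b = 29901*(1/47757) = 9967/15919 ≈ 0.62611)
(-44565 + b)/(40587 + O(166)) = (-44565 + 9967/15919)/(40587 + 112) = -709420268/15919/40699 = -709420268/15919*1/40699 = -709420268/647887381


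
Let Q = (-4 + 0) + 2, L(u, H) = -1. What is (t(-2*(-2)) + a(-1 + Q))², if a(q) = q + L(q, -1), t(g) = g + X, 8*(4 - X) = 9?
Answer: 529/64 ≈ 8.2656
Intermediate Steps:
X = 23/8 (X = 4 - ⅛*9 = 4 - 9/8 = 23/8 ≈ 2.8750)
Q = -2 (Q = -4 + 2 = -2)
t(g) = 23/8 + g (t(g) = g + 23/8 = 23/8 + g)
a(q) = -1 + q (a(q) = q - 1 = -1 + q)
(t(-2*(-2)) + a(-1 + Q))² = ((23/8 - 2*(-2)) + (-1 + (-1 - 2)))² = ((23/8 + 4) + (-1 - 3))² = (55/8 - 4)² = (23/8)² = 529/64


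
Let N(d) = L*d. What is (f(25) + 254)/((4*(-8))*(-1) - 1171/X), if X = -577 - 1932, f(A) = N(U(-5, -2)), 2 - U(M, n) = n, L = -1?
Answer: 627250/81459 ≈ 7.7002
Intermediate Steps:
U(M, n) = 2 - n
N(d) = -d
f(A) = -4 (f(A) = -(2 - 1*(-2)) = -(2 + 2) = -1*4 = -4)
X = -2509
(f(25) + 254)/((4*(-8))*(-1) - 1171/X) = (-4 + 254)/((4*(-8))*(-1) - 1171/(-2509)) = 250/(-32*(-1) - 1171*(-1/2509)) = 250/(32 + 1171/2509) = 250/(81459/2509) = 250*(2509/81459) = 627250/81459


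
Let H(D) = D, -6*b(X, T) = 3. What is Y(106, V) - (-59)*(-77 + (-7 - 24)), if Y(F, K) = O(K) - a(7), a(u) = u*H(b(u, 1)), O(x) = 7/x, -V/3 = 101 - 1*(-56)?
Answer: -5999141/942 ≈ -6368.5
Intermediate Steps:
b(X, T) = -½ (b(X, T) = -⅙*3 = -½)
V = -471 (V = -3*(101 - 1*(-56)) = -3*(101 + 56) = -3*157 = -471)
a(u) = -u/2 (a(u) = u*(-½) = -u/2)
Y(F, K) = 7/2 + 7/K (Y(F, K) = 7/K - (-1)*7/2 = 7/K - 1*(-7/2) = 7/K + 7/2 = 7/2 + 7/K)
Y(106, V) - (-59)*(-77 + (-7 - 24)) = (7/2 + 7/(-471)) - (-59)*(-77 + (-7 - 24)) = (7/2 + 7*(-1/471)) - (-59)*(-77 - 31) = (7/2 - 7/471) - (-59)*(-108) = 3283/942 - 1*6372 = 3283/942 - 6372 = -5999141/942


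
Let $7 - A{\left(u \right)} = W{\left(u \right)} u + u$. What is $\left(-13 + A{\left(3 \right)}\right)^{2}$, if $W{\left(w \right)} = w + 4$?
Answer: $900$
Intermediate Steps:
$W{\left(w \right)} = 4 + w$
$A{\left(u \right)} = 7 - u - u \left(4 + u\right)$ ($A{\left(u \right)} = 7 - \left(\left(4 + u\right) u + u\right) = 7 - \left(u \left(4 + u\right) + u\right) = 7 - \left(u + u \left(4 + u\right)\right) = 7 - u - u \left(4 + u\right)$)
$\left(-13 + A{\left(3 \right)}\right)^{2} = \left(-13 - \left(-4 + 3 \left(4 + 3\right)\right)\right)^{2} = \left(-13 - \left(-4 + 21\right)\right)^{2} = \left(-13 - 17\right)^{2} = \left(-30\right)^{2} = 900$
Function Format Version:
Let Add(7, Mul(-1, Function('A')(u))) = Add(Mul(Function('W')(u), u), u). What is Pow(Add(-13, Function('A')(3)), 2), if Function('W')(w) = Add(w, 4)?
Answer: 900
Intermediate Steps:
Function('W')(w) = Add(4, w)
Function('A')(u) = Add(7, Mul(-1, u), Mul(-1, u, Add(4, u))) (Function('A')(u) = Add(7, Mul(-1, Add(Mul(Add(4, u), u), u))) = Add(7, Mul(-1, Add(Mul(u, Add(4, u)), u))) = Add(7, Mul(-1, Add(u, Mul(u, Add(4, u))))) = Add(7, Add(Mul(-1, u), Mul(-1, u, Add(4, u)))) = Add(7, Mul(-1, u), Mul(-1, u, Add(4, u))))
Pow(Add(-13, Function('A')(3)), 2) = Pow(Add(-13, Add(7, Mul(-1, 3), Mul(-1, 3, Add(4, 3)))), 2) = Pow(Add(-13, Add(7, -3, Mul(-1, 3, 7))), 2) = Pow(Add(-13, Add(7, -3, -21)), 2) = Pow(Add(-13, -17), 2) = Pow(-30, 2) = 900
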